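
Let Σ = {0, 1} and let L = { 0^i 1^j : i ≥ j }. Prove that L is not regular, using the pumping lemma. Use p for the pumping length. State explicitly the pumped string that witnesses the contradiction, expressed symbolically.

0^{p-k} 1^p

Toward a contradiction, assume L is regular with pumping length p.
Choose w = 0^p 1^p ∈ L, with |w| = 2p ≥ p.
The pumping lemma gives a decomposition w = xyz where |xy| ≤ p and |y| ≥ 1.
The first p characters of w are 0's, so xy (and hence y) consists only of 0's. Write y = 0^k, 1 ≤ k ≤ p.
Consider xy^0z = xz = 0^{p-k} 1^p. Since k ≥ 1, the 0-count p-k is less than p, so i ≥ j fails; thus xz ∉ L.
Contradiction. Therefore L is not regular.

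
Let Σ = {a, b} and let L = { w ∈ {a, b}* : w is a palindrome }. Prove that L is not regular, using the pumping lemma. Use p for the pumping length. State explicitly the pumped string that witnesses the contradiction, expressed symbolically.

a^{p+k} b a^p

Toward a contradiction, assume L is regular with pumping length p.
Take w = a^p b a^p, a palindrome of length 2p+1 ≥ p.
By the pumping lemma, w = xyz with |xy| ≤ p and |y| ≥ 1.
Because |xy| ≤ p and w begins with p copies of a, we have y = a^k with 1 ≤ k ≤ p.
Pump with i = 2: xy^2z = a^{p+k} b a^p. Its reverse is a^p b a^{p+k}, which differs from xy^2z since k ≥ 1. So xy^2z is not a palindrome and xy^2z ∉ L.
This is a contradiction; hence L is not regular.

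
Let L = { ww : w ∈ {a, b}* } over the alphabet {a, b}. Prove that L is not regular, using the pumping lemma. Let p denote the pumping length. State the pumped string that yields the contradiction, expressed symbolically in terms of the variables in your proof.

a^{p+k} b^p a^p b^p

Assume L is regular. Let p be the pumping length given by the pumping lemma.
Take w = a^p b^p a^p b^p = uu where u = a^pb^p; then w ∈ L and |w| = 4p ≥ p.
Write w = xyz as guaranteed by the lemma, with |xy| ≤ p and |y| > 0.
Because |xy| ≤ p and w begins with p copies of a, we have y = a^k with 1 ≤ k ≤ p.
Pump with i = 2: xy^2z = a^{p+k} b^p a^p b^p, of length 4p+k. Suppose this equals vv. The string starts with a and ends with b, so v does too; thus the boundary between the two copies of v is a b→a transition. There is exactly one such transition, at position 2p+k, so |v| = 2p+k and |vv| = 4p+2k ≠ 4p+k since k ≥ 1. So xy^2z ∉ L.
This contradicts the pumping lemma, so L is not regular.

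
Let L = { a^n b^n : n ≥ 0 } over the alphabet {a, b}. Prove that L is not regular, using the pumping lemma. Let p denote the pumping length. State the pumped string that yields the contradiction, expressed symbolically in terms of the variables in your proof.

Toward a contradiction, assume L is regular with pumping length p.
Take w = a^p b^p. Then w ∈ L and |w| = 2p ≥ p.
The pumping lemma gives a decomposition w = xyz where |xy| ≤ p and |y| ≥ 1.
Because |xy| ≤ p and w begins with p copies of a, we have y = a^k with 1 ≤ k ≤ p.
Pump with i = 2: xy^2z = a^{p+k} b^p. For this to lie in L we would need p = p+k, which forces k = 0. But k ≥ 1, so xy^2z ∉ L.
This is a contradiction; hence L is not regular.

a^{p+k} b^p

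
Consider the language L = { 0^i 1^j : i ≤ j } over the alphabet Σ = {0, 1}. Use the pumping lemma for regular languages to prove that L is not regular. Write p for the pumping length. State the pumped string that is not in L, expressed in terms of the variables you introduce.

0^{p+k} 1^p

Assume L is regular. Let p be the pumping length given by the pumping lemma.
Choose w = 0^p 1^p ∈ L, with |w| = 2p ≥ p.
By the pumping lemma, w = xyz with |xy| ≤ p and y is nonempty.
Because |xy| ≤ p and w begins with p copies of 0, we have y = 0^k with 1 ≤ k ≤ p.
Consider xy^2z = 0^{p+k} 1^p. Since k ≥ 1, the 0-count p+k exceeds the 1-count p, so i ≤ j fails; thus xy^2z ∉ L.
This is a contradiction; hence L is not regular.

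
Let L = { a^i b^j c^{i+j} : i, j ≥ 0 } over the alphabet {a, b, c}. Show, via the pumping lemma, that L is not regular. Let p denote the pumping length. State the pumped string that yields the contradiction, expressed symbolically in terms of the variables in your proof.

Assume L is regular. Let p be the pumping length given by the pumping lemma.
Take w = a^p b^p c^{2p} ∈ L (with i=j=p, i+j=2p), |w| = 4p ≥ p.
The pumping lemma gives a decomposition w = xyz where |xy| ≤ p and |y| > 0.
Because |xy| ≤ p and w begins with p copies of a, we have y = a^k with 1 ≤ k ≤ p.
Consider xy^2z = a^{p+k} b^p c^{2p}. Now the a- and b-counts sum to 2p+k, but the c-count is 2p ≠ 2p+k. So xy^2z ∉ L.
Contradiction. Therefore L is not regular.

a^{p+k} b^p c^{2p}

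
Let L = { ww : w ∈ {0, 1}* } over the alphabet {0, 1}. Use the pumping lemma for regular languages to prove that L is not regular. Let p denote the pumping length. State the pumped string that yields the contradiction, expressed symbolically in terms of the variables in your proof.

Assume L is regular; let p be its pumping constant.
Take w = 0^p 1^p 0^p 1^p = uu where u = 0^p1^p; then w ∈ L and |w| = 4p ≥ p.
The pumping lemma gives a decomposition w = xyz where |xy| ≤ p and |y| > 0.
The first p characters of w are 0's, so xy (and hence y) consists only of 0's. Write y = 0^k, 1 ≤ k ≤ p.
Pump with i = 2: xy^2z = 0^{p+k} 1^p 0^p 1^p, of length 4p+k. Suppose this equals vv. The string starts with 0 and ends with 1, so v does too; thus the boundary between the two copies of v is a 1→0 transition. There is exactly one such transition, at position 2p+k, so |v| = 2p+k and |vv| = 4p+2k ≠ 4p+k since k ≥ 1. So xy^2z ∉ L.
This is a contradiction; hence L is not regular.

0^{p+k} 1^p 0^p 1^p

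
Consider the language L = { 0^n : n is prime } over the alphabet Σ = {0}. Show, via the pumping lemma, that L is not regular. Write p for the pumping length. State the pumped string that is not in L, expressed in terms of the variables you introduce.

0^{q(1+k)}

Assume L is regular. Let p be the pumping length given by the pumping lemma.
Let q be a prime with q ≥ p+2 (infinitely many primes exist), and take w = 0^q ∈ L with |w| = q ≥ p.
By the pumping lemma, w = xyz with |xy| ≤ p and |y| ≥ 1.
Then y = 0^k for some k with 1 ≤ k ≤ p.
Since 1 ≤ k ≤ p, |xz| = q-k. Pump with i = q+1: |xy^{q+1}z| = (q-k)+(q+1)k = q+qk = q(1+k), which is composite (both factors ≥ 2). So xy^{q+1}z = 0^{q(1+k)} ∉ L.
This contradicts the pumping lemma, so L is not regular.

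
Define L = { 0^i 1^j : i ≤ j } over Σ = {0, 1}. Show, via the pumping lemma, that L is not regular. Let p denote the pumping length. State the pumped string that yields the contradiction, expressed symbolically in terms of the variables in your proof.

Assume L is regular; let p be its pumping constant.
Choose w = 0^p 1^p ∈ L, with |w| = 2p ≥ p.
The pumping lemma gives a decomposition w = xyz where |xy| ≤ p and y is nonempty.
The first p characters of w are 0's, so xy (and hence y) consists only of 0's. Write y = 0^k, 1 ≤ k ≤ p.
Consider xy^2z = 0^{p+k} 1^p. Since k ≥ 1, the 0-count p+k exceeds the 1-count p, so i ≤ j fails; thus xy^2z ∉ L.
This is a contradiction; hence L is not regular.

0^{p+k} 1^p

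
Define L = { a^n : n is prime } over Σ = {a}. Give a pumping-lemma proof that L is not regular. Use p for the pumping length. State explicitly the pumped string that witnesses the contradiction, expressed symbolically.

a^{q(1+k)}

Assume L is regular; let p be its pumping constant.
Let q be a prime with q ≥ p+2 (infinitely many primes exist), and take w = a^q ∈ L with |w| = q ≥ p.
By the pumping lemma, w = xyz with |xy| ≤ p and |y| > 0.
Then y = a^k for some k with 1 ≤ k ≤ p.
Since 1 ≤ k ≤ p, |xz| = q-k. Pump with i = q+1: |xy^{q+1}z| = (q-k)+(q+1)k = q+qk = q(1+k), which is composite (both factors ≥ 2). So xy^{q+1}z = a^{q(1+k)} ∉ L.
This is a contradiction; hence L is not regular.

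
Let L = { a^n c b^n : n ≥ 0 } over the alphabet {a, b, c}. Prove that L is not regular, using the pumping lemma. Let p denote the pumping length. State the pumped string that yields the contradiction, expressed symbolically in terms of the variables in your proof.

a^{p+k} c b^p

Suppose for contradiction that L is regular, and let p be the pumping length.
Take w = a^p c b^p ∈ L with |w| = 2p+1 ≥ p.
By the pumping lemma, w = xyz with |xy| ≤ p and |y| ≥ 1.
The first p characters of w are a's, so xy (and hence y) consists only of a's. Write y = a^k, 1 ≤ k ≤ p.
Pump with i = 2: xy^2z = a^{p+k} c b^p, which would require p+k = p. But k ≥ 1, so xy^2z ∉ L.
Contradiction. Therefore L is not regular.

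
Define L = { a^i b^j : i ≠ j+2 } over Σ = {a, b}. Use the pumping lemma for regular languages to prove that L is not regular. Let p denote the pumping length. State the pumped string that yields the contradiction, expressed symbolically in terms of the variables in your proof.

Assume L is regular. Let p be the pumping length given by the pumping lemma.
Choose w = a^p b^{p+p!-2}. Since p ≠ (p+p!-2)+2 = p+p!, w ∈ L; and |w| ≥ p.
By the pumping lemma, w = xyz with |xy| ≤ p and y is nonempty.
The first p characters of w are a's, so xy (and hence y) consists only of a's. Write y = a^k, 1 ≤ k ≤ p.
Since 1 ≤ k ≤ p, k divides p!; set t = 1 + p!/k. Then xy^t z has p + (p!/k)·k = p + p! copies of a. Now the a-count is p+p! and (b-count)+2 = (p+p!-2)+2 = p+p!, so i ≠ j+2 fails. So xy^t z = a^{p+p!} b^{p+p!-2} ∉ L.
This contradicts the pumping lemma, so L is not regular.

a^{p+p!} b^{p+p!-2}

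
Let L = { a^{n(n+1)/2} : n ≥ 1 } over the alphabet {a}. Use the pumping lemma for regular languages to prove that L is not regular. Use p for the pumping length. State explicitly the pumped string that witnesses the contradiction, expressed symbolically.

Suppose for contradiction that L is regular, and let p be the pumping length.
Take w = a^{p(p+1)/2} ∈ L with |w| = p(p+1)/2 ≥ p.
The pumping lemma gives a decomposition w = xyz where |xy| ≤ p and |y| > 0.
Then y = a^k for some k with 1 ≤ k ≤ p.
Pump with i = 2: xy^2z = a^{p(p+1)/2+k}. Since 1 ≤ k ≤ p, p(p+1)/2 < p(p+1)/2+k ≤ p(p+1)/2+p < (p+1)(p+2)/2, so p(p+1)/2+k is strictly between consecutive triangular numbers. So xy^2z ∉ L.
This is a contradiction; hence L is not regular.

a^{p(p+1)/2+k}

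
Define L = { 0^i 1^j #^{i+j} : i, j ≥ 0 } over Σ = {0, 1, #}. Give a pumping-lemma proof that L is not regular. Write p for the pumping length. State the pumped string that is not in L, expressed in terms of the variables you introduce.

0^{p+k} 1^p #^{2p}

Assume L is regular; let p be its pumping constant.
Take w = 0^p 1^p #^{2p} ∈ L (with i=j=p, i+j=2p), |w| = 4p ≥ p.
By the pumping lemma, w = xyz with |xy| ≤ p and |y| ≥ 1.
Because |xy| ≤ p and w begins with p copies of 0, we have y = 0^k with 1 ≤ k ≤ p.
Consider xy^2z = 0^{p+k} 1^p #^{2p}. Now the 0- and 1-counts sum to 2p+k, but the #-count is 2p ≠ 2p+k. So xy^2z ∉ L.
This contradicts the pumping lemma, so L is not regular.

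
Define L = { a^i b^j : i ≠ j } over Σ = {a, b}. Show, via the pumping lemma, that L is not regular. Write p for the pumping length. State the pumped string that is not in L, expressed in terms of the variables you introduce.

Assume L is regular. Let p be the pumping length given by the pumping lemma.
Choose w = a^p b^{p+p!}. Since p ≠ p+p!, w ∈ L; and |w| ≥ p.
Write w = xyz as guaranteed by the lemma, with |xy| ≤ p and |y| > 0.
The first p characters of w are a's, so xy (and hence y) consists only of a's. Write y = a^k, 1 ≤ k ≤ p.
Since 1 ≤ k ≤ p, k divides p!; set t = 1 + p!/k. Then xy^t z has p + (p!/k)·k = p + p! copies of a. Now the a-count equals the b-count, so i ≠ j fails. So xy^t z = a^{p+p!} b^{p+p!} ∉ L.
This contradicts the pumping lemma, so L is not regular.

a^{p+p!} b^{p+p!}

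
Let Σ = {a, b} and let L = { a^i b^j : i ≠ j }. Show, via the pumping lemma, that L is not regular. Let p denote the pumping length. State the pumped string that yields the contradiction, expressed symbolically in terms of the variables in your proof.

a^{p+p!} b^{p+p!}

Assume L is regular. Let p be the pumping length given by the pumping lemma.
Choose w = a^p b^{p+p!}. Since p ≠ p+p!, w ∈ L; and |w| ≥ p.
The pumping lemma gives a decomposition w = xyz where |xy| ≤ p and |y| > 0.
The first p characters of w are a's, so xy (and hence y) consists only of a's. Write y = a^k, 1 ≤ k ≤ p.
Since 1 ≤ k ≤ p, k divides p!; set t = 1 + p!/k. Then xy^t z has p + (p!/k)·k = p + p! copies of a. Now the a-count equals the b-count, so i ≠ j fails. So xy^t z = a^{p+p!} b^{p+p!} ∉ L.
Contradiction. Therefore L is not regular.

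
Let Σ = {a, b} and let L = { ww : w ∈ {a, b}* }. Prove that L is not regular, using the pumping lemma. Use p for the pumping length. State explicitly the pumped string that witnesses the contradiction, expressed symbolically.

a^{p+k} b^p a^p b^p

Assume L is regular; let p be its pumping constant.
Take w = a^p b^p a^p b^p = uu where u = a^pb^p; then w ∈ L and |w| = 4p ≥ p.
Write w = xyz as guaranteed by the lemma, with |xy| ≤ p and |y| > 0.
The first p characters of w are a's, so xy (and hence y) consists only of a's. Write y = a^k, 1 ≤ k ≤ p.
Pump with i = 2: xy^2z = a^{p+k} b^p a^p b^p, of length 4p+k. Suppose this equals vv. The string starts with a and ends with b, so v does too; thus the boundary between the two copies of v is a b→a transition. There is exactly one such transition, at position 2p+k, so |v| = 2p+k and |vv| = 4p+2k ≠ 4p+k since k ≥ 1. So xy^2z ∉ L.
This is a contradiction; hence L is not regular.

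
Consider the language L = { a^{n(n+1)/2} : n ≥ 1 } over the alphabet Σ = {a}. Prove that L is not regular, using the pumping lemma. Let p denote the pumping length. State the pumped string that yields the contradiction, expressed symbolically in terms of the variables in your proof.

Assume L is regular. Let p be the pumping length given by the pumping lemma.
Take w = a^{p(p+1)/2} ∈ L with |w| = p(p+1)/2 ≥ p.
Write w = xyz as guaranteed by the lemma, with |xy| ≤ p and y is nonempty.
Then y = a^k for some k with 1 ≤ k ≤ p.
Pump with i = 2: xy^2z = a^{p(p+1)/2+k}. Since 1 ≤ k ≤ p, p(p+1)/2 < p(p+1)/2+k ≤ p(p+1)/2+p < (p+1)(p+2)/2, so p(p+1)/2+k is strictly between consecutive triangular numbers. So xy^2z ∉ L.
This is a contradiction; hence L is not regular.

a^{p(p+1)/2+k}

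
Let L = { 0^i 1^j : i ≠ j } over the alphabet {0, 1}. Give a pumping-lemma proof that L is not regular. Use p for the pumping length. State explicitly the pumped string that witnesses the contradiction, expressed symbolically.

Assume L is regular. Let p be the pumping length given by the pumping lemma.
Choose w = 0^p 1^{p+p!}. Since p ≠ p+p!, w ∈ L; and |w| ≥ p.
The pumping lemma gives a decomposition w = xyz where |xy| ≤ p and |y| ≥ 1.
The first p characters of w are 0's, so xy (and hence y) consists only of 0's. Write y = 0^k, 1 ≤ k ≤ p.
Since 1 ≤ k ≤ p, k divides p!; set t = 1 + p!/k. Then xy^t z has p + (p!/k)·k = p + p! copies of 0. Now the 0-count equals the 1-count, so i ≠ j fails. So xy^t z = 0^{p+p!} 1^{p+p!} ∉ L.
This contradicts the pumping lemma, so L is not regular.

0^{p+p!} 1^{p+p!}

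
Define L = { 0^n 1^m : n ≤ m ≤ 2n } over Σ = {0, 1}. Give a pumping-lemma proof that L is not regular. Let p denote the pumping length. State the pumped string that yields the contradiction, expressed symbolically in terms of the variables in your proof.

Assume L is regular; let p be its pumping constant.
Take w = 0^p 1^p ∈ L (since p ≤ p ≤ 2p), with |w| = 2p ≥ p.
Write w = xyz as guaranteed by the lemma, with |xy| ≤ p and |y| > 0.
The first p characters of w are 0's, so xy (and hence y) consists only of 0's. Write y = 0^k, 1 ≤ k ≤ p.
Pump with i = 2: xy^2z = 0^{p+k} 1^p. Now n = p+k > p = m, so the condition n ≤ m fails. Thus xy^2z ∉ L.
This contradicts the pumping lemma, so L is not regular.

0^{p+k} 1^p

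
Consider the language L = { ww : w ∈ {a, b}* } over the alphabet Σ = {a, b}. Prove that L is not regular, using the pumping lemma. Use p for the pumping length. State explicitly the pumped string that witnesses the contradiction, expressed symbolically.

Assume L is regular. Let p be the pumping length given by the pumping lemma.
Take w = a^p b^p a^p b^p = uu where u = a^pb^p; then w ∈ L and |w| = 4p ≥ p.
The pumping lemma gives a decomposition w = xyz where |xy| ≤ p and |y| > 0.
Since the first p symbols of w are all a's and |xy| ≤ p, y lies entirely in the leading a-block: y = a^k for some k with 1 ≤ k ≤ p.
Pump with i = 2: xy^2z = a^{p+k} b^p a^p b^p, of length 4p+k. Suppose this equals vv. The string starts with a and ends with b, so v does too; thus the boundary between the two copies of v is a b→a transition. There is exactly one such transition, at position 2p+k, so |v| = 2p+k and |vv| = 4p+2k ≠ 4p+k since k ≥ 1. So xy^2z ∉ L.
This contradicts the pumping lemma, so L is not regular.

a^{p+k} b^p a^p b^p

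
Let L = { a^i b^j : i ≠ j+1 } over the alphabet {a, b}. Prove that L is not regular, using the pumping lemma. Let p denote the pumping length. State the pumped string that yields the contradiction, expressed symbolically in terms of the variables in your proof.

Assume L is regular. Let p be the pumping length given by the pumping lemma.
Choose w = a^p b^{p+p!-1}. Since p ≠ (p+p!-1)+1 = p+p!, w ∈ L; and |w| ≥ p.
By the pumping lemma, w = xyz with |xy| ≤ p and |y| ≥ 1.
Because |xy| ≤ p and w begins with p copies of a, we have y = a^k with 1 ≤ k ≤ p.
Since 1 ≤ k ≤ p, k divides p!; set t = 1 + p!/k. Then xy^t z has p + (p!/k)·k = p + p! copies of a. Now the a-count is p+p! and (b-count)+1 = (p+p!-1)+1 = p+p!, so i ≠ j+1 fails. So xy^t z = a^{p+p!} b^{p+p!-1} ∉ L.
This is a contradiction; hence L is not regular.

a^{p+p!} b^{p+p!-1}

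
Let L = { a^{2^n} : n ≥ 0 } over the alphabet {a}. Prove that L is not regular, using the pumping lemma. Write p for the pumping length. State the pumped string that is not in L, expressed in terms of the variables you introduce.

Toward a contradiction, assume L is regular with pumping length p.
Take w = a^{2^p} ∈ L with |w| = 2^p ≥ p.
By the pumping lemma, w = xyz with |xy| ≤ p and |y| ≥ 1.
Then y = a^k for some k with 1 ≤ k ≤ p.
Pump with i = 2: xy^2z = a^{2^p+k}. Since 1 ≤ k ≤ p < 2^p, we have 2^p < 2^p+k < 2^{p+1}, so 2^p+k is not a power of 2. So xy^2z ∉ L.
Contradiction. Therefore L is not regular.

a^{2^p+k}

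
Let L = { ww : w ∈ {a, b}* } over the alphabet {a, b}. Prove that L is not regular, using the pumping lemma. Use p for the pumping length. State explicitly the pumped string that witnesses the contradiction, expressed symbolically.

Assume L is regular; let p be its pumping constant.
Take w = a^p b^p a^p b^p = uu where u = a^pb^p; then w ∈ L and |w| = 4p ≥ p.
Write w = xyz as guaranteed by the lemma, with |xy| ≤ p and |y| ≥ 1.
The first p characters of w are a's, so xy (and hence y) consists only of a's. Write y = a^k, 1 ≤ k ≤ p.
Pump with i = 2: xy^2z = a^{p+k} b^p a^p b^p, of length 4p+k. Suppose this equals vv. The string starts with a and ends with b, so v does too; thus the boundary between the two copies of v is a b→a transition. There is exactly one such transition, at position 2p+k, so |v| = 2p+k and |vv| = 4p+2k ≠ 4p+k since k ≥ 1. So xy^2z ∉ L.
This is a contradiction; hence L is not regular.

a^{p+k} b^p a^p b^p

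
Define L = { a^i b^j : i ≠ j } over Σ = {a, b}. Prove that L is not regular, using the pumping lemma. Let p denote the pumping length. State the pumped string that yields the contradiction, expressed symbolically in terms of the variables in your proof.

Suppose for contradiction that L is regular, and let p be the pumping length.
Choose w = a^p b^{p+p!}. Since p ≠ p+p!, w ∈ L; and |w| ≥ p.
By the pumping lemma, w = xyz with |xy| ≤ p and |y| > 0.
Since the first p symbols of w are all a's and |xy| ≤ p, y lies entirely in the leading a-block: y = a^k for some k with 1 ≤ k ≤ p.
Since 1 ≤ k ≤ p, k divides p!; set t = 1 + p!/k. Then xy^t z has p + (p!/k)·k = p + p! copies of a. Now the a-count equals the b-count, so i ≠ j fails. So xy^t z = a^{p+p!} b^{p+p!} ∉ L.
Contradiction. Therefore L is not regular.

a^{p+p!} b^{p+p!}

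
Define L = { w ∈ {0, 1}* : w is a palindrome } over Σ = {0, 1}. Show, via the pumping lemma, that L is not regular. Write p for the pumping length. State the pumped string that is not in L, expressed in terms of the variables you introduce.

Toward a contradiction, assume L is regular with pumping length p.
Take w = 0^p 1 0^p, a palindrome of length 2p+1 ≥ p.
The pumping lemma gives a decomposition w = xyz where |xy| ≤ p and y is nonempty.
Because |xy| ≤ p and w begins with p copies of 0, we have y = 0^k with 1 ≤ k ≤ p.
Pump with i = 2: xy^2z = 0^{p+k} 1 0^p. Its reverse is 0^p 1 0^{p+k}, which differs from xy^2z since k ≥ 1. So xy^2z is not a palindrome and xy^2z ∉ L.
This is a contradiction; hence L is not regular.

0^{p+k} 1 0^p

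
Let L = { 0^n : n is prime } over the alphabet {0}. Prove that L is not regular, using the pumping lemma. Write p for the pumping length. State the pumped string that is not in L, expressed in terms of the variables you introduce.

0^{q(1+k)}

Assume L is regular; let p be its pumping constant.
Let q be a prime with q ≥ p+2 (infinitely many primes exist), and take w = 0^q ∈ L with |w| = q ≥ p.
Write w = xyz as guaranteed by the lemma, with |xy| ≤ p and y is nonempty.
Then y = 0^k for some k with 1 ≤ k ≤ p.
Since 1 ≤ k ≤ p, |xz| = q-k. Pump with i = q+1: |xy^{q+1}z| = (q-k)+(q+1)k = q+qk = q(1+k), which is composite (both factors ≥ 2). So xy^{q+1}z = 0^{q(1+k)} ∉ L.
This is a contradiction; hence L is not regular.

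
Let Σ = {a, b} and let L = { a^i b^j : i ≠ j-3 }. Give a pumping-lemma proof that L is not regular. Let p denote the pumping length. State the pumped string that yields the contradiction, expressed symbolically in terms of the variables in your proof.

Assume L is regular; let p be its pumping constant.
Choose w = a^p b^{p+p!+3}. Since p ≠ (p+p!+3)-3 = p+p!, w ∈ L; and |w| ≥ p.
By the pumping lemma, w = xyz with |xy| ≤ p and |y| > 0.
Since the first p symbols of w are all a's and |xy| ≤ p, y lies entirely in the leading a-block: y = a^k for some k with 1 ≤ k ≤ p.
Since 1 ≤ k ≤ p, k divides p!; set t = 1 + p!/k. Then xy^t z has p + (p!/k)·k = p + p! copies of a. Now the a-count is p+p! and (b-count)-3 = (p+p!+3)-3 = p+p!, so i ≠ j-3 fails. So xy^t z = a^{p+p!} b^{p+p!+3} ∉ L.
This is a contradiction; hence L is not regular.

a^{p+p!} b^{p+p!+3}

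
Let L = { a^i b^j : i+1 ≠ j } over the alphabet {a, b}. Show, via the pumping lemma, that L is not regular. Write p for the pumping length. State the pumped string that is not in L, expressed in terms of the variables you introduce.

Assume L is regular; let p be its pumping constant.
Choose w = a^p b^{p+p!+1}. Since p ≠ (p+p!+1)-1 = p+p!, w ∈ L; and |w| ≥ p.
Write w = xyz as guaranteed by the lemma, with |xy| ≤ p and y is nonempty.
The first p characters of w are a's, so xy (and hence y) consists only of a's. Write y = a^k, 1 ≤ k ≤ p.
Since 1 ≤ k ≤ p, k divides p!; set t = 1 + p!/k. Then xy^t z has p + (p!/k)·k = p + p! copies of a. Now the a-count is p+p! and (b-count)-1 = (p+p!+1)-1 = p+p!, so i+1 ≠ j fails. So xy^t z = a^{p+p!} b^{p+p!+1} ∉ L.
This contradicts the pumping lemma, so L is not regular.

a^{p+p!} b^{p+p!+1}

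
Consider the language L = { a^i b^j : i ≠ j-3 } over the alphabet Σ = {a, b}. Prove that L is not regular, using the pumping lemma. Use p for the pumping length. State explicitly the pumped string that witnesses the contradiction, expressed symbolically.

a^{p+p!} b^{p+p!+3}

Assume L is regular; let p be its pumping constant.
Choose w = a^p b^{p+p!+3}. Since p ≠ (p+p!+3)-3 = p+p!, w ∈ L; and |w| ≥ p.
By the pumping lemma, w = xyz with |xy| ≤ p and y is nonempty.
Since the first p symbols of w are all a's and |xy| ≤ p, y lies entirely in the leading a-block: y = a^k for some k with 1 ≤ k ≤ p.
Since 1 ≤ k ≤ p, k divides p!; set t = 1 + p!/k. Then xy^t z has p + (p!/k)·k = p + p! copies of a. Now the a-count is p+p! and (b-count)-3 = (p+p!+3)-3 = p+p!, so i ≠ j-3 fails. So xy^t z = a^{p+p!} b^{p+p!+3} ∉ L.
This is a contradiction; hence L is not regular.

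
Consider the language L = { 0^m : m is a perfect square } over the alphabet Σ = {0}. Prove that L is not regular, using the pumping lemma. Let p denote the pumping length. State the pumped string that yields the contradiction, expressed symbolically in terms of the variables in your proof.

0^{p²+k}

Toward a contradiction, assume L is regular with pumping length p.
Take w = 0^{p²} ∈ L with |w| = p² ≥ p.
By the pumping lemma, w = xyz with |xy| ≤ p and |y| ≥ 1.
Then y = 0^k for some k with 1 ≤ k ≤ p.
Pump with i = 2: xy^2z = 0^{p²+k}. Since 1 ≤ k ≤ p, p² < p²+k ≤ p²+p < (p+1)², so p²+k lies strictly between consecutive squares and is not a perfect square. So xy^2z ∉ L.
Contradiction. Therefore L is not regular.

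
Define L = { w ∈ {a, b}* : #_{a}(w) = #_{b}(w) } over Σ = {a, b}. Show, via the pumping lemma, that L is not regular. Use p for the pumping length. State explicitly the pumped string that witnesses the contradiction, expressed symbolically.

a^{p+k} b^p

Toward a contradiction, assume L is regular with pumping length p.
Choose w = a^p b^p ∈ L with |w| = 2p ≥ p.
The pumping lemma gives a decomposition w = xyz where |xy| ≤ p and |y| > 0.
The first p characters of w are a's, so xy (and hence y) consists only of a's. Write y = a^k, 1 ≤ k ≤ p.
Pump with i = 2: xy^2z = a^{p+k} b^p has p+k occurrences of a but only p of b. Since k ≥ 1 the counts differ, so xy^2z ∉ L.
This contradicts the pumping lemma, so L is not regular.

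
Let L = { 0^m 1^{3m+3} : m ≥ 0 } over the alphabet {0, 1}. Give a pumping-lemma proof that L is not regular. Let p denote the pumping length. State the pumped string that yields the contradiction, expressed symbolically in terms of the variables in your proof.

0^{p+k} 1^{3p+3}

Assume L is regular; let p be its pumping constant.
Take w = 0^p 1^{3p+3}. Then w ∈ L and |w| = 4p+3 ≥ p.
The pumping lemma gives a decomposition w = xyz where |xy| ≤ p and |y| > 0.
Since the first p symbols of w are all 0's and |xy| ≤ p, y lies entirely in the leading 0-block: y = 0^k for some k with 1 ≤ k ≤ p.
Pump with i = 2: xy^2z = 0^{p+k} 1^{3p+3}. For this to lie in L we would need 3p+3 = 3(p+k)+3, which forces k = 0. But k ≥ 1, so xy^2z ∉ L.
This contradicts the pumping lemma, so L is not regular.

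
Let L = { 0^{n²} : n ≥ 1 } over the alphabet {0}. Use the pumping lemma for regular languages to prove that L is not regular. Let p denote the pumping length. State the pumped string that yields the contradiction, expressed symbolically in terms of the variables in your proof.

Assume L is regular. Let p be the pumping length given by the pumping lemma.
Take w = 0^{p²} ∈ L with |w| = p² ≥ p.
The pumping lemma gives a decomposition w = xyz where |xy| ≤ p and y is nonempty.
Then y = 0^k for some k with 1 ≤ k ≤ p.
Pump with i = 2: xy^2z = 0^{p²+k}. Since 1 ≤ k ≤ p, p² < p²+k ≤ p²+p < (p+1)², so p²+k lies strictly between consecutive squares and is not a perfect square. So xy^2z ∉ L.
This is a contradiction; hence L is not regular.

0^{p²+k}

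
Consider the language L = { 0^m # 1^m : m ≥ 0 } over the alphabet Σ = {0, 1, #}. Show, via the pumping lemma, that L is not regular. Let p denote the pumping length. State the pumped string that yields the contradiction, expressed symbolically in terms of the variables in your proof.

0^{p+k} # 1^p

Assume L is regular. Let p be the pumping length given by the pumping lemma.
Take w = 0^p # 1^p ∈ L with |w| = 2p+1 ≥ p.
The pumping lemma gives a decomposition w = xyz where |xy| ≤ p and |y| > 0.
Because |xy| ≤ p and w begins with p copies of 0, we have y = 0^k with 1 ≤ k ≤ p.
Pump with i = 2: xy^2z = 0^{p+k} # 1^p, which would require p+k = p. But k ≥ 1, so xy^2z ∉ L.
This is a contradiction; hence L is not regular.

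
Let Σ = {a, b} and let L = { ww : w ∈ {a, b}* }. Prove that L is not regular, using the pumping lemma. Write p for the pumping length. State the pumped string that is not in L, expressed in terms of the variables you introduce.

Suppose for contradiction that L is regular, and let p be the pumping length.
Take w = a^p b^p a^p b^p = uu where u = a^pb^p; then w ∈ L and |w| = 4p ≥ p.
The pumping lemma gives a decomposition w = xyz where |xy| ≤ p and |y| ≥ 1.
Since the first p symbols of w are all a's and |xy| ≤ p, y lies entirely in the leading a-block: y = a^k for some k with 1 ≤ k ≤ p.
Pump with i = 2: xy^2z = a^{p+k} b^p a^p b^p, of length 4p+k. Suppose this equals vv. The string starts with a and ends with b, so v does too; thus the boundary between the two copies of v is a b→a transition. There is exactly one such transition, at position 2p+k, so |v| = 2p+k and |vv| = 4p+2k ≠ 4p+k since k ≥ 1. So xy^2z ∉ L.
This contradicts the pumping lemma, so L is not regular.

a^{p+k} b^p a^p b^p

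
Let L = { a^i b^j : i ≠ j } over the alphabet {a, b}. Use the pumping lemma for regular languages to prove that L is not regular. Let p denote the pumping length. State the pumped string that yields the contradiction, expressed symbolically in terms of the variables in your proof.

a^{p+p!} b^{p+p!}

Assume L is regular. Let p be the pumping length given by the pumping lemma.
Choose w = a^p b^{p+p!}. Since p ≠ p+p!, w ∈ L; and |w| ≥ p.
The pumping lemma gives a decomposition w = xyz where |xy| ≤ p and |y| ≥ 1.
Because |xy| ≤ p and w begins with p copies of a, we have y = a^k with 1 ≤ k ≤ p.
Since 1 ≤ k ≤ p, k divides p!; set t = 1 + p!/k. Then xy^t z has p + (p!/k)·k = p + p! copies of a. Now the a-count equals the b-count, so i ≠ j fails. So xy^t z = a^{p+p!} b^{p+p!} ∉ L.
Contradiction. Therefore L is not regular.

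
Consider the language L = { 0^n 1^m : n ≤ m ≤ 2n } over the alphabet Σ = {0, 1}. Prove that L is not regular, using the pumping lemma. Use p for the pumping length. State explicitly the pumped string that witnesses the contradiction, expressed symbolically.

Assume L is regular; let p be its pumping constant.
Take w = 0^p 1^p ∈ L (since p ≤ p ≤ 2p), with |w| = 2p ≥ p.
The pumping lemma gives a decomposition w = xyz where |xy| ≤ p and |y| > 0.
Because |xy| ≤ p and w begins with p copies of 0, we have y = 0^k with 1 ≤ k ≤ p.
Pump with i = 2: xy^2z = 0^{p+k} 1^p. Now n = p+k > p = m, so the condition n ≤ m fails. Thus xy^2z ∉ L.
This contradicts the pumping lemma, so L is not regular.

0^{p+k} 1^p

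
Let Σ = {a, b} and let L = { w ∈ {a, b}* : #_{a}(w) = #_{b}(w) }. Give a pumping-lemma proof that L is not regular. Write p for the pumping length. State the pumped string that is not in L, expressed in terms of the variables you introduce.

a^{p+k} b^p

Suppose for contradiction that L is regular, and let p be the pumping length.
Choose w = a^p b^p ∈ L with |w| = 2p ≥ p.
The pumping lemma gives a decomposition w = xyz where |xy| ≤ p and |y| ≥ 1.
The first p characters of w are a's, so xy (and hence y) consists only of a's. Write y = a^k, 1 ≤ k ≤ p.
Pump with i = 2: xy^2z = a^{p+k} b^p has p+k occurrences of a but only p of b. Since k ≥ 1 the counts differ, so xy^2z ∉ L.
This contradicts the pumping lemma, so L is not regular.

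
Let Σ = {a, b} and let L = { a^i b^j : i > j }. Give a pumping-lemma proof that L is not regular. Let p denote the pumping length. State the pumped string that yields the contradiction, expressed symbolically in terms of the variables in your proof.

Assume L is regular. Let p be the pumping length given by the pumping lemma.
Choose w = a^{p+1} b^p ∈ L, with |w| = 2p+1 ≥ p.
The pumping lemma gives a decomposition w = xyz where |xy| ≤ p and |y| ≥ 1.
Because |xy| ≤ p and w begins with p copies of a, we have y = a^k with 1 ≤ k ≤ p.
Consider xy^0z = xz = a^{p+1-k} b^p. Since k ≥ 1, the a-count p+1-k is at most p, so i > j fails; thus xz ∉ L.
This contradicts the pumping lemma, so L is not regular.

a^{p+1-k} b^p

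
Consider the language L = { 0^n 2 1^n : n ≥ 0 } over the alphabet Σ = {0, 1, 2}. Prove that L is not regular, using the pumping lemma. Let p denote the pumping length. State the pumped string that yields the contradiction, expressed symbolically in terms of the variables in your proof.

0^{p+k} 2 1^p

Suppose for contradiction that L is regular, and let p be the pumping length.
Take w = 0^p 2 1^p ∈ L with |w| = 2p+1 ≥ p.
Write w = xyz as guaranteed by the lemma, with |xy| ≤ p and y is nonempty.
Since the first p symbols of w are all 0's and |xy| ≤ p, y lies entirely in the leading 0-block: y = 0^k for some k with 1 ≤ k ≤ p.
Pump with i = 2: xy^2z = 0^{p+k} 2 1^p, which would require p+k = p. But k ≥ 1, so xy^2z ∉ L.
Contradiction. Therefore L is not regular.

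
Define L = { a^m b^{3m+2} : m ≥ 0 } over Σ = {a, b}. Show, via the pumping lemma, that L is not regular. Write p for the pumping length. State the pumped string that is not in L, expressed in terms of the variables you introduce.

Assume L is regular; let p be its pumping constant.
Choose w = a^p b^{3p+2}, which is in L with |w| = 4p+2 ≥ p.
By the pumping lemma, w = xyz with |xy| ≤ p and y is nonempty.
The first p characters of w are a's, so xy (and hence y) consists only of a's. Write y = a^k, 1 ≤ k ≤ p.
Pump with i = 2: xy^2z = a^{p+k} b^{3p+2}. For this to lie in L we would need 3p+2 = 3(p+k)+2, which forces k = 0. But k ≥ 1, so xy^2z ∉ L.
This is a contradiction; hence L is not regular.

a^{p+k} b^{3p+2}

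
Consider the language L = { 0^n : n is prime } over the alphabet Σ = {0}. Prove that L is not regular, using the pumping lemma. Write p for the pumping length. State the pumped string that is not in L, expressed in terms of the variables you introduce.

0^{q(1+k)}

Assume L is regular. Let p be the pumping length given by the pumping lemma.
Let q be a prime with q ≥ p+2 (infinitely many primes exist), and take w = 0^q ∈ L with |w| = q ≥ p.
By the pumping lemma, w = xyz with |xy| ≤ p and |y| > 0.
Then y = 0^k for some k with 1 ≤ k ≤ p.
Since 1 ≤ k ≤ p, |xz| = q-k. Pump with i = q+1: |xy^{q+1}z| = (q-k)+(q+1)k = q+qk = q(1+k), which is composite (both factors ≥ 2). So xy^{q+1}z = 0^{q(1+k)} ∉ L.
This contradicts the pumping lemma, so L is not regular.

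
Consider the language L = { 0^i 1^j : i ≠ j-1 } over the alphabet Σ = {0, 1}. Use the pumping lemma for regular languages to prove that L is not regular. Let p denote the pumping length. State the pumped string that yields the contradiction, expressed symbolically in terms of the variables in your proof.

Assume L is regular. Let p be the pumping length given by the pumping lemma.
Choose w = 0^p 1^{p+p!+1}. Since p ≠ (p+p!+1)-1 = p+p!, w ∈ L; and |w| ≥ p.
By the pumping lemma, w = xyz with |xy| ≤ p and |y| > 0.
The first p characters of w are 0's, so xy (and hence y) consists only of 0's. Write y = 0^k, 1 ≤ k ≤ p.
Since 1 ≤ k ≤ p, k divides p!; set t = 1 + p!/k. Then xy^t z has p + (p!/k)·k = p + p! copies of 0. Now the 0-count is p+p! and (1-count)-1 = (p+p!+1)-1 = p+p!, so i ≠ j-1 fails. So xy^t z = 0^{p+p!} 1^{p+p!+1} ∉ L.
This is a contradiction; hence L is not regular.

0^{p+p!} 1^{p+p!+1}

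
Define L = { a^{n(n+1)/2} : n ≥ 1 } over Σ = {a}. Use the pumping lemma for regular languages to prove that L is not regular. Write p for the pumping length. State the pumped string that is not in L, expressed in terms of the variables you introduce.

Assume L is regular; let p be its pumping constant.
Take w = a^{p(p+1)/2} ∈ L with |w| = p(p+1)/2 ≥ p.
Write w = xyz as guaranteed by the lemma, with |xy| ≤ p and y is nonempty.
Then y = a^k for some k with 1 ≤ k ≤ p.
Pump with i = 2: xy^2z = a^{p(p+1)/2+k}. Since 1 ≤ k ≤ p, p(p+1)/2 < p(p+1)/2+k ≤ p(p+1)/2+p < (p+1)(p+2)/2, so p(p+1)/2+k is strictly between consecutive triangular numbers. So xy^2z ∉ L.
This is a contradiction; hence L is not regular.

a^{p(p+1)/2+k}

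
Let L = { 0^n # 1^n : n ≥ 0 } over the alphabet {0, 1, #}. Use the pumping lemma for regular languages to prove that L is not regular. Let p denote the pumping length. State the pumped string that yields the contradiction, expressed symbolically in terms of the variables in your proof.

Suppose for contradiction that L is regular, and let p be the pumping length.
Take w = 0^p # 1^p ∈ L with |w| = 2p+1 ≥ p.
By the pumping lemma, w = xyz with |xy| ≤ p and |y| ≥ 1.
Since the first p symbols of w are all 0's and |xy| ≤ p, y lies entirely in the leading 0-block: y = 0^k for some k with 1 ≤ k ≤ p.
Pump with i = 2: xy^2z = 0^{p+k} # 1^p, which would require p+k = p. But k ≥ 1, so xy^2z ∉ L.
This is a contradiction; hence L is not regular.

0^{p+k} # 1^p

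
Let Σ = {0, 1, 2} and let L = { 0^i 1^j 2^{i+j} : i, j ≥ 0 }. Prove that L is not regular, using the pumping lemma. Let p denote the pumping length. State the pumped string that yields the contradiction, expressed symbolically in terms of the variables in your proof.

Toward a contradiction, assume L is regular with pumping length p.
Take w = 0^p 1^p 2^{2p} ∈ L (with i=j=p, i+j=2p), |w| = 4p ≥ p.
The pumping lemma gives a decomposition w = xyz where |xy| ≤ p and y is nonempty.
The first p characters of w are 0's, so xy (and hence y) consists only of 0's. Write y = 0^k, 1 ≤ k ≤ p.
Consider xy^2z = 0^{p+k} 1^p 2^{2p}. Now the 0- and 1-counts sum to 2p+k, but the 2-count is 2p ≠ 2p+k. So xy^2z ∉ L.
This is a contradiction; hence L is not regular.

0^{p+k} 1^p 2^{2p}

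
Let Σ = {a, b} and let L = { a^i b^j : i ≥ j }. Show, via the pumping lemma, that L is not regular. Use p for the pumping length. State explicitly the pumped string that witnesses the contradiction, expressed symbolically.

a^{p-k} b^p

Suppose for contradiction that L is regular, and let p be the pumping length.
Choose w = a^p b^p ∈ L, with |w| = 2p ≥ p.
Write w = xyz as guaranteed by the lemma, with |xy| ≤ p and |y| ≥ 1.
Since the first p symbols of w are all a's and |xy| ≤ p, y lies entirely in the leading a-block: y = a^k for some k with 1 ≤ k ≤ p.
Consider xy^0z = xz = a^{p-k} b^p. Since k ≥ 1, the a-count p-k is less than p, so i ≥ j fails; thus xz ∉ L.
This contradicts the pumping lemma, so L is not regular.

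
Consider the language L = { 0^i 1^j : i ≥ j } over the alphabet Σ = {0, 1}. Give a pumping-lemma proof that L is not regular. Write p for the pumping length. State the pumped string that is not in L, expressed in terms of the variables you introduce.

Toward a contradiction, assume L is regular with pumping length p.
Choose w = 0^p 1^p ∈ L, with |w| = 2p ≥ p.
Write w = xyz as guaranteed by the lemma, with |xy| ≤ p and |y| > 0.
Because |xy| ≤ p and w begins with p copies of 0, we have y = 0^k with 1 ≤ k ≤ p.
Consider xy^0z = xz = 0^{p-k} 1^p. Since k ≥ 1, the 0-count p-k is less than p, so i ≥ j fails; thus xz ∉ L.
Contradiction. Therefore L is not regular.

0^{p-k} 1^p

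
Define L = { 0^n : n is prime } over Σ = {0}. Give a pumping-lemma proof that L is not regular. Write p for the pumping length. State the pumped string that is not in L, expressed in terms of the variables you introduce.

Assume L is regular. Let p be the pumping length given by the pumping lemma.
Let q be a prime with q ≥ p+2 (infinitely many primes exist), and take w = 0^q ∈ L with |w| = q ≥ p.
By the pumping lemma, w = xyz with |xy| ≤ p and |y| > 0.
Then y = 0^k for some k with 1 ≤ k ≤ p.
Since 1 ≤ k ≤ p, |xz| = q-k. Pump with i = q+1: |xy^{q+1}z| = (q-k)+(q+1)k = q+qk = q(1+k), which is composite (both factors ≥ 2). So xy^{q+1}z = 0^{q(1+k)} ∉ L.
Contradiction. Therefore L is not regular.

0^{q(1+k)}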